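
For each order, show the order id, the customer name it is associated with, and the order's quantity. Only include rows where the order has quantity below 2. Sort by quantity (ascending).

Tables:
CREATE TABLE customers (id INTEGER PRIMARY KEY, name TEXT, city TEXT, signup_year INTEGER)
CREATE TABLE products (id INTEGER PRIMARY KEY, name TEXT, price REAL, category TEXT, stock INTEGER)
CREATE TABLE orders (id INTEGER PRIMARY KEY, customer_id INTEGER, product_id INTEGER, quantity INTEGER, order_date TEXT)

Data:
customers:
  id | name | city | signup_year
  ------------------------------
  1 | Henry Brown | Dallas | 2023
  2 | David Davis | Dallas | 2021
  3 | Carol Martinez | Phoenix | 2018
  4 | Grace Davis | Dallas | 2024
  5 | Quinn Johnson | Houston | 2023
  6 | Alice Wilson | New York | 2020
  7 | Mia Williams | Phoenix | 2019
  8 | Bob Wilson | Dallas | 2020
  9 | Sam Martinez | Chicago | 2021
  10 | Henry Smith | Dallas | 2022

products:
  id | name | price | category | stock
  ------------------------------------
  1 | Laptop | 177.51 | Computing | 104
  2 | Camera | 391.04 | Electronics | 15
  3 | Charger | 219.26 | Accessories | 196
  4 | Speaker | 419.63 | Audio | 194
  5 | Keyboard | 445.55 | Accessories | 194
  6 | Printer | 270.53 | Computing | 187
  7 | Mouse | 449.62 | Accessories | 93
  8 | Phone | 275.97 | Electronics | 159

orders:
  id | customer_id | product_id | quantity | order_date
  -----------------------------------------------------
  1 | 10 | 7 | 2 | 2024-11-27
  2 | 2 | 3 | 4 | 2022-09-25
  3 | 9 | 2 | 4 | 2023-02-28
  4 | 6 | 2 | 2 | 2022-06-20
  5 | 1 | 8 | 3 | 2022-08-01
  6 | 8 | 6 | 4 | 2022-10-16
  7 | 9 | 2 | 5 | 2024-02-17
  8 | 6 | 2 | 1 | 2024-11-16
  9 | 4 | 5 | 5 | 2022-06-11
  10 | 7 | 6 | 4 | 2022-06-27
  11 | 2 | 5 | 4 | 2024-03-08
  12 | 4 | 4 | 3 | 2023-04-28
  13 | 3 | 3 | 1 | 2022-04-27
SELECT c.id, p.name AS customer, c.quantity FROM orders c JOIN customers p ON c.customer_id = p.id WHERE c.quantity < 2 ORDER BY c.quantity ASC

Execution result:
id | customer | quantity
8 | Alice Wilson | 1
13 | Carol Martinez | 1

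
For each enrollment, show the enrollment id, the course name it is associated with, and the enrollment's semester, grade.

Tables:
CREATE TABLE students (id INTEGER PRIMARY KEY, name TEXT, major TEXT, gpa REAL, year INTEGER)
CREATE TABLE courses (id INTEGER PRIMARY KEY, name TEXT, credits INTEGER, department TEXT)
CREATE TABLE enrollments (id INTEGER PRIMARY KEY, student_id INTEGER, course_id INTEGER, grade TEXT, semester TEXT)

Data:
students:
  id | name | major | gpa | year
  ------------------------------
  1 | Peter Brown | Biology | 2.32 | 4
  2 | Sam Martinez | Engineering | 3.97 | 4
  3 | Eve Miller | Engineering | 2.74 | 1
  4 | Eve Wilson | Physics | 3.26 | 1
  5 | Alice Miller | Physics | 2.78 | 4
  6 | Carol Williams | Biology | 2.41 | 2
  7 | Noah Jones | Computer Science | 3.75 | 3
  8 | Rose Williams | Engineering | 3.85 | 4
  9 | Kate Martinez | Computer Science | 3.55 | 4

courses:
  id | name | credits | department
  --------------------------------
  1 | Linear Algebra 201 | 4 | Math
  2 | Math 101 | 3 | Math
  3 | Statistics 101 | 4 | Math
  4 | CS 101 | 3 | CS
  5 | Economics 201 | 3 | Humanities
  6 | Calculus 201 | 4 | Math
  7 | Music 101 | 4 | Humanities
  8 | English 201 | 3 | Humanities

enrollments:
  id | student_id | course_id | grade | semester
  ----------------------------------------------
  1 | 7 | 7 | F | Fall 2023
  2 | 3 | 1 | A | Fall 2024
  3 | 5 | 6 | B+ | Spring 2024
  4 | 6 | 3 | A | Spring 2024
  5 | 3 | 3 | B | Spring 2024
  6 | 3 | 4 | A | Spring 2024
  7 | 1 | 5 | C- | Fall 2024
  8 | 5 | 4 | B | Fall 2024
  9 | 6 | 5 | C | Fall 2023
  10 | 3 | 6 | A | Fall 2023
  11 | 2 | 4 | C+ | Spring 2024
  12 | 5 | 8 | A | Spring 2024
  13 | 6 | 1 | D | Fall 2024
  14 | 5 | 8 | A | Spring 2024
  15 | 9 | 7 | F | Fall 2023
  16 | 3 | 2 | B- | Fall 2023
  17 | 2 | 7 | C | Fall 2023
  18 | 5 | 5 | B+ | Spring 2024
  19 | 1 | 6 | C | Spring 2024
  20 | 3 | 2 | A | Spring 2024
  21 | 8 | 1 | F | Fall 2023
SELECT c.id, p.name AS course, c.semester, c.grade FROM enrollments c JOIN courses p ON c.course_id = p.id

Execution result:
id | course | semester | grade
1 | Music 101 | Fall 2023 | F
2 | Linear Algebra 201 | Fall 2024 | A
3 | Calculus 201 | Spring 2024 | B+
4 | Statistics 101 | Spring 2024 | A
5 | Statistics 101 | Spring 2024 | B
6 | CS 101 | Spring 2024 | A
7 | Economics 201 | Fall 2024 | C-
8 | CS 101 | Fall 2024 | B
9 | Economics 201 | Fall 2023 | C
10 | Calculus 201 | Fall 2023 | A
11 | CS 101 | Spring 2024 | C+
12 | English 201 | Spring 2024 | A
13 | Linear Algebra 201 | Fall 2024 | D
14 | English 201 | Spring 2024 | A
15 | Music 101 | Fall 2023 | F
16 | Math 101 | Fall 2023 | B-
17 | Music 101 | Fall 2023 | C
18 | Economics 201 | Spring 2024 | B+
19 | Calculus 201 | Spring 2024 | C
20 | Math 101 | Spring 2024 | A
21 | Linear Algebra 201 | Fall 2023 | F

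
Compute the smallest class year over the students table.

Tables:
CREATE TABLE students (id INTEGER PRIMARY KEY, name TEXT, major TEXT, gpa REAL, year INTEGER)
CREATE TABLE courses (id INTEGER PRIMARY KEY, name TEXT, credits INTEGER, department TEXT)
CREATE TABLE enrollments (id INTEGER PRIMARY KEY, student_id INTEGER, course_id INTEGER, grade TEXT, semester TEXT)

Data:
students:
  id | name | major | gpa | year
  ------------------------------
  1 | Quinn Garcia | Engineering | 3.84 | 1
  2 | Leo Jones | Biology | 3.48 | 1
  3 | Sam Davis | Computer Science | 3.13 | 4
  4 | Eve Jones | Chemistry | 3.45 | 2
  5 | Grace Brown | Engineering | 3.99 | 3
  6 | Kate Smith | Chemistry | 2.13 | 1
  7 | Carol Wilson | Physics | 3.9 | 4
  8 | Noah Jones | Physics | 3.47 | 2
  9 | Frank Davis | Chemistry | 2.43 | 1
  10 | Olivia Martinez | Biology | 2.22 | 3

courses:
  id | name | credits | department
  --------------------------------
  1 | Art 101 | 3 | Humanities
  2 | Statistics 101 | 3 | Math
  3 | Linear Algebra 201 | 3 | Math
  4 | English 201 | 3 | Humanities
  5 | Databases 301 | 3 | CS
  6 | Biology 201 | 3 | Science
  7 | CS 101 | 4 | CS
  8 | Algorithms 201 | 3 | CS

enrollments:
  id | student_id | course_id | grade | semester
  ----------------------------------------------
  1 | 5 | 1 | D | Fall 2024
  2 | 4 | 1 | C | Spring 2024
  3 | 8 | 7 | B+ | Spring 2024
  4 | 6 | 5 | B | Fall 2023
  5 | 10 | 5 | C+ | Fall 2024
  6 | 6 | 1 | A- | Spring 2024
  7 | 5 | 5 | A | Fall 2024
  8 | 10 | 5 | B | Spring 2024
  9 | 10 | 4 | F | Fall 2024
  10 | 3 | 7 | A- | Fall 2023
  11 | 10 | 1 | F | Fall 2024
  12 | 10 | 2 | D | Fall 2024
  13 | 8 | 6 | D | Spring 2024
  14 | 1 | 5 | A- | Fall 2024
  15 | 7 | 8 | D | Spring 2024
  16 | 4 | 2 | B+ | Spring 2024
SELECT MIN(year) FROM students

Execution result:
1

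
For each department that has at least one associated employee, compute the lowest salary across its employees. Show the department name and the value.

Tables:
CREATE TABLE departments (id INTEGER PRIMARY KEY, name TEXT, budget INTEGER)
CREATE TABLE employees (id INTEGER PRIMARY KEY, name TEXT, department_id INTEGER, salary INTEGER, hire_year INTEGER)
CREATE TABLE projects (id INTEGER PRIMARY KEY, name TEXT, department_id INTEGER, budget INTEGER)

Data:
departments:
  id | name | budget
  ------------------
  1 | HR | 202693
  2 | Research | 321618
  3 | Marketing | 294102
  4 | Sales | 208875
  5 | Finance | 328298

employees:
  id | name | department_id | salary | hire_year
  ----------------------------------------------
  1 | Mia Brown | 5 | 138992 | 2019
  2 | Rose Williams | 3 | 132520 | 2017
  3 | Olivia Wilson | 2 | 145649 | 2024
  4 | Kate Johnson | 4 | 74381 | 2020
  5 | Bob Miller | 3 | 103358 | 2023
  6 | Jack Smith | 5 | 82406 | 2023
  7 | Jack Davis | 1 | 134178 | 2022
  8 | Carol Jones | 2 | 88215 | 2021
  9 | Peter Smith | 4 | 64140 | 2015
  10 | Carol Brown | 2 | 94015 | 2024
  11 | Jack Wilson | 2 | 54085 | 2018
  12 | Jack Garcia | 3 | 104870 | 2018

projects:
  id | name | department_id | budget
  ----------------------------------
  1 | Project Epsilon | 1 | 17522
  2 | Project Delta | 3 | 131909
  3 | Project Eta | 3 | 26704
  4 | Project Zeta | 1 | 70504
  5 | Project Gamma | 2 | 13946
SELECT p.name, MIN(c.salary) AS min_salary FROM employees c JOIN departments p ON c.department_id = p.id GROUP BY p.id, p.name

Execution result:
name | min_salary
HR | 134178
Research | 54085
Marketing | 103358
Sales | 64140
Finance | 82406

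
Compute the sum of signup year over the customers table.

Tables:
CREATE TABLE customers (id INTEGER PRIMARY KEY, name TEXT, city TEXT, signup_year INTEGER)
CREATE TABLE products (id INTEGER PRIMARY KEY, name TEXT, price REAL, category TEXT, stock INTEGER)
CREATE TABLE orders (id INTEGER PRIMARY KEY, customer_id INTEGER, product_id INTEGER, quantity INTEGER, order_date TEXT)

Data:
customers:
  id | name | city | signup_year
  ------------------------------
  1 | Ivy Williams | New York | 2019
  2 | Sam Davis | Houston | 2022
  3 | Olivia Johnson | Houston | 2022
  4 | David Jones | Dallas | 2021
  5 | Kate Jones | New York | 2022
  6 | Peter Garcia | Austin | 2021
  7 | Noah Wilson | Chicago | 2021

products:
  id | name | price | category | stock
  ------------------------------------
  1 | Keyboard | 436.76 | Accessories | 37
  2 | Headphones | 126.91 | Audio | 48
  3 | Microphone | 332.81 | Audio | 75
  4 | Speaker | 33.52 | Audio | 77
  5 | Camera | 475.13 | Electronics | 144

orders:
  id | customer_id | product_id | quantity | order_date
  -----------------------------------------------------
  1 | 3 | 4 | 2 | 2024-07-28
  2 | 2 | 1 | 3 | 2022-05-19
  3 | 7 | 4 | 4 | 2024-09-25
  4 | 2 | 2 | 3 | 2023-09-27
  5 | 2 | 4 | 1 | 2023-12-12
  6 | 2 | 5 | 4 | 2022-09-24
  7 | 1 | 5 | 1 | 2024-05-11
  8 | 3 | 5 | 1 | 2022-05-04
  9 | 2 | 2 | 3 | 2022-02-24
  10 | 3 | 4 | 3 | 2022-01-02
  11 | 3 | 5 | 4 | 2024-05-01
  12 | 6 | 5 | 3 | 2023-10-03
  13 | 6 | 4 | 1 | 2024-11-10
SELECT SUM(signup_year) FROM customers

Execution result:
14148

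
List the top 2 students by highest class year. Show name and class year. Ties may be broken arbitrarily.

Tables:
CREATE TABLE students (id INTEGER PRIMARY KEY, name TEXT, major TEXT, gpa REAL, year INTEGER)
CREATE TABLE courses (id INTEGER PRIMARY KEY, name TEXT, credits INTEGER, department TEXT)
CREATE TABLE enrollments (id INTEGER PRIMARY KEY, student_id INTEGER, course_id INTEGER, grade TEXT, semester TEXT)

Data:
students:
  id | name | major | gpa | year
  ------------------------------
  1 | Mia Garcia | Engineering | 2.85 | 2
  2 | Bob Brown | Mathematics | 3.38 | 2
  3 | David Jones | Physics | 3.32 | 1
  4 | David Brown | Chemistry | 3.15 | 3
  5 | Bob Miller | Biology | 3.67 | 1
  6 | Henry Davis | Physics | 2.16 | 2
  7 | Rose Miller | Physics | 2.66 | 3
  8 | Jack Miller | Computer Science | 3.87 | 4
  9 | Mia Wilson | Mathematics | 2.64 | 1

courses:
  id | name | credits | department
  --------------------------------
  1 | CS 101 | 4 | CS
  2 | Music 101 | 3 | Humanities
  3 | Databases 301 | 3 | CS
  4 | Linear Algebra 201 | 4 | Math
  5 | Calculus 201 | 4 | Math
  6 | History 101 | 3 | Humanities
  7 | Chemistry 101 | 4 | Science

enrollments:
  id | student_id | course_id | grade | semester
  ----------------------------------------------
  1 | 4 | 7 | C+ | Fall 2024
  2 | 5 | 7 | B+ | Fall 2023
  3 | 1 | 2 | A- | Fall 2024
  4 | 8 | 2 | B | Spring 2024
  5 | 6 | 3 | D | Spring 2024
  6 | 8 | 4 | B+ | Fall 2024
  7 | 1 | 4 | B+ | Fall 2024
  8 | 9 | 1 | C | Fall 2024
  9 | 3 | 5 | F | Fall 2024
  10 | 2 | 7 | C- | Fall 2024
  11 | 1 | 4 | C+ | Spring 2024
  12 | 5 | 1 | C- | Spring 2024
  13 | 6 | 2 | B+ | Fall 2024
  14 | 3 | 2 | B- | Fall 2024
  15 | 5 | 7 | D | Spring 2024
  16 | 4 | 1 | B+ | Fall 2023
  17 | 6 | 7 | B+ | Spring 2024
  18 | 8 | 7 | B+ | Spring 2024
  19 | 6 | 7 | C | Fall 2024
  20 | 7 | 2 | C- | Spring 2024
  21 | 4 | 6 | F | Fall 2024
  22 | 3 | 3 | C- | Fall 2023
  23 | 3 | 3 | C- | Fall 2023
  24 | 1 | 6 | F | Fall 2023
SELECT name, year FROM students ORDER BY year DESC LIMIT 2

Execution result:
name | year
Jack Miller | 4
David Brown | 3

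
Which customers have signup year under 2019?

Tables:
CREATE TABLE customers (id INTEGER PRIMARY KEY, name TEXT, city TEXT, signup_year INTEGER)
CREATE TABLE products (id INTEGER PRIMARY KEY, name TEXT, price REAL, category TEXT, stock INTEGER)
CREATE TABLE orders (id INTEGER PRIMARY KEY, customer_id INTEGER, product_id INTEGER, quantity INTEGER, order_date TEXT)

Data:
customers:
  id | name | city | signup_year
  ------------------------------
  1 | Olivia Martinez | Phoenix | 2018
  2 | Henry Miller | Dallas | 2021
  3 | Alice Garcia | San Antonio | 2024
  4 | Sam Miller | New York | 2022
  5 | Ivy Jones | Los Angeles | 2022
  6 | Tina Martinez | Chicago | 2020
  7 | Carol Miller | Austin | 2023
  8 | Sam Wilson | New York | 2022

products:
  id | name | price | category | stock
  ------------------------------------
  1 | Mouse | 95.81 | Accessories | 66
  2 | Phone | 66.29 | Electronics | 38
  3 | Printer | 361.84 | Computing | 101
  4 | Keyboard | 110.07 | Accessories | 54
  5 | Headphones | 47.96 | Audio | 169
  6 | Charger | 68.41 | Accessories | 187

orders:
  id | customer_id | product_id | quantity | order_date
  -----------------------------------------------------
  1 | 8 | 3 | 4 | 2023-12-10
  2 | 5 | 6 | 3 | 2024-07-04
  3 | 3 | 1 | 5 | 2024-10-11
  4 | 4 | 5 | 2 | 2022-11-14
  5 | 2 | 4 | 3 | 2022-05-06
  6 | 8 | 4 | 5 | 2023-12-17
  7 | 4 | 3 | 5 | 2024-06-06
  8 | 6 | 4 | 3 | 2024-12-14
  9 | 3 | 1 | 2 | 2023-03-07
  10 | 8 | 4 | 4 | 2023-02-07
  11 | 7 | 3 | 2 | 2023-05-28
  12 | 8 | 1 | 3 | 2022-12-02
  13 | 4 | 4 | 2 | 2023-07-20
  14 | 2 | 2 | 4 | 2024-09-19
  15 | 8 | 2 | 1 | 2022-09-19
SELECT name, signup_year FROM customers WHERE signup_year < 2019

Execution result:
name | signup_year
Olivia Martinez | 2018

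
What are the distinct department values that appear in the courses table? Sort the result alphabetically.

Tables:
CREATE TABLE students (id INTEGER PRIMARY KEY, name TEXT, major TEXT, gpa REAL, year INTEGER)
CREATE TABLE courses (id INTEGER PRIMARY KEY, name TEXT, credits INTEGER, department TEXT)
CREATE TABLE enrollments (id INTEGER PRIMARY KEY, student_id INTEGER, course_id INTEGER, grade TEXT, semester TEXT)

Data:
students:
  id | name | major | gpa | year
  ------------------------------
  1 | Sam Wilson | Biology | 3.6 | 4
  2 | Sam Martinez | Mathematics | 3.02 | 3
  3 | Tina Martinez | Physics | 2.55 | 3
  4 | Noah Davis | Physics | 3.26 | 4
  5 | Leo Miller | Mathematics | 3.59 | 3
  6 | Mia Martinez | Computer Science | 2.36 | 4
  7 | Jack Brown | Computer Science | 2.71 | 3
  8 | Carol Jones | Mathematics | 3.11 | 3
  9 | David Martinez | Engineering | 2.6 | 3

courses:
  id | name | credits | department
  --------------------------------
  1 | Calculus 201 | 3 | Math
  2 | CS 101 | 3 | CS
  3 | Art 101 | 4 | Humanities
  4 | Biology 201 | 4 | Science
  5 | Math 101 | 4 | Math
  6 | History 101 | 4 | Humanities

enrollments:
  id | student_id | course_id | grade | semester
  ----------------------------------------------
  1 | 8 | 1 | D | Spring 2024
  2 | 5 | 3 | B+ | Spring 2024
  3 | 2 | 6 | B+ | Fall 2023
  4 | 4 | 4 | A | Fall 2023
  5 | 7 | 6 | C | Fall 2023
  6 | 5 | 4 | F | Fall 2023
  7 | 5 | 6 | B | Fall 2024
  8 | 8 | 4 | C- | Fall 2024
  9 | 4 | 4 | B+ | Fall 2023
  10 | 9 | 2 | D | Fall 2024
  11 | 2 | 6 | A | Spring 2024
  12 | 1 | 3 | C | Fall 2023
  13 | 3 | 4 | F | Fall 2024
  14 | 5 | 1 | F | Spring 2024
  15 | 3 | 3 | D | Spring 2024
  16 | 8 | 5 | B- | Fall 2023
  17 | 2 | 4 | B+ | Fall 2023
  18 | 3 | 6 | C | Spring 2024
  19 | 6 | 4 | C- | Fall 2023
SELECT DISTINCT department FROM courses ORDER BY department

Execution result:
department
CS
Humanities
Math
Science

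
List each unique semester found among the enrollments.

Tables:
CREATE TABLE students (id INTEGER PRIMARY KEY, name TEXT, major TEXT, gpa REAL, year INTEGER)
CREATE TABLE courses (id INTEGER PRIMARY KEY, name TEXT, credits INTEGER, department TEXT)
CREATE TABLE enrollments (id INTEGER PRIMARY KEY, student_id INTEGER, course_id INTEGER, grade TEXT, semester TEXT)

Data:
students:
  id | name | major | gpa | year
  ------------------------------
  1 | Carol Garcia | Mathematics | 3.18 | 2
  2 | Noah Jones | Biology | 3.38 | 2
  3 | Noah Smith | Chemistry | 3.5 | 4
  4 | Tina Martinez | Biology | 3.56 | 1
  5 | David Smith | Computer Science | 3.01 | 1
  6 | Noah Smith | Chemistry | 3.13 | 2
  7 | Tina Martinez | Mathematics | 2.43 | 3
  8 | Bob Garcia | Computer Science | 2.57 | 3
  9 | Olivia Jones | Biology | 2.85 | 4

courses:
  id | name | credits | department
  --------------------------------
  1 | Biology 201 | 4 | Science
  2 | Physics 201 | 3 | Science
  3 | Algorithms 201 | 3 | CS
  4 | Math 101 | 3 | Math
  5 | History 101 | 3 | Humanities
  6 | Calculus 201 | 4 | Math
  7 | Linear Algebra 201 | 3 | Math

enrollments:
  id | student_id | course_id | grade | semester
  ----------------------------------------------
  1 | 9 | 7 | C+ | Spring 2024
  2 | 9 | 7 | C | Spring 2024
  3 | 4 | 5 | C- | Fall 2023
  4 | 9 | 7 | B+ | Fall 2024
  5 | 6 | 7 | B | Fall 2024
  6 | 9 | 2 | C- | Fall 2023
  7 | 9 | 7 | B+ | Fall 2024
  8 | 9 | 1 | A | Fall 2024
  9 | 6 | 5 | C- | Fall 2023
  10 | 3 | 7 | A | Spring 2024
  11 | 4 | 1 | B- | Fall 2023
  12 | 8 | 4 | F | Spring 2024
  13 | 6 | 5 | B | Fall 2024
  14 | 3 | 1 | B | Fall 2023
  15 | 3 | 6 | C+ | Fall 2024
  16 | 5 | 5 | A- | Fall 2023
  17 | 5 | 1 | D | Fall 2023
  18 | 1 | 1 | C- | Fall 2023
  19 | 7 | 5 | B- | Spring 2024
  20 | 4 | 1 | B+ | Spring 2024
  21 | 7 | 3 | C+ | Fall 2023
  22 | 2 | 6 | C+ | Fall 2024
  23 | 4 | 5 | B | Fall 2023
SELECT DISTINCT semester FROM enrollments

Execution result:
semester
Spring 2024
Fall 2023
Fall 2024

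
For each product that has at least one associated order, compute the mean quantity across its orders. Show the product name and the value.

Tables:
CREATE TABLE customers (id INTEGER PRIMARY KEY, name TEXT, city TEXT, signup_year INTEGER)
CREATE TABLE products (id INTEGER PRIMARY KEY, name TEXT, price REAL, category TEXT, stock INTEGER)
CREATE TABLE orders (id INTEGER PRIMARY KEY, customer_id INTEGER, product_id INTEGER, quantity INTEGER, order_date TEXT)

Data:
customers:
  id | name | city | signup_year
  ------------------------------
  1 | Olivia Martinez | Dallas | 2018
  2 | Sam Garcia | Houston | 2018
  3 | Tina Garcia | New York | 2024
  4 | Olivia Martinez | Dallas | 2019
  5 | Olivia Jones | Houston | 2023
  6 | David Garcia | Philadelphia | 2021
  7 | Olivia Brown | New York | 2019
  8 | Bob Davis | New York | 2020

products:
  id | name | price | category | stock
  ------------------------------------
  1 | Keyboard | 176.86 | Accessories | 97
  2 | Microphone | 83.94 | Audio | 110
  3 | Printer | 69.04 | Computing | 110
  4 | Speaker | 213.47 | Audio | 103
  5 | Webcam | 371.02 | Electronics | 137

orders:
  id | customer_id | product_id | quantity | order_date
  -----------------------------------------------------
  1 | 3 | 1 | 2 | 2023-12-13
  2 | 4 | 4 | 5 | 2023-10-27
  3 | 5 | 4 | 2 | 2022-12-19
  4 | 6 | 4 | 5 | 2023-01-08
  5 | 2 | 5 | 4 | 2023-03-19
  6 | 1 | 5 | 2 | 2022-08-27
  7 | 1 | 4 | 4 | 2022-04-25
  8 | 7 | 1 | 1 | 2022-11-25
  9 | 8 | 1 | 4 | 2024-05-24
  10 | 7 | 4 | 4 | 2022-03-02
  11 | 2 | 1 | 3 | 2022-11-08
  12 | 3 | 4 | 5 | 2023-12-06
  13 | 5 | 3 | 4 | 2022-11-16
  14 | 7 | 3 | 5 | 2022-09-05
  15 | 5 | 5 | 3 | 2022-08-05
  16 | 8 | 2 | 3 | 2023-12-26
SELECT p.name, AVG(c.quantity) AS avg_quantity FROM orders c JOIN products p ON c.product_id = p.id GROUP BY p.id, p.name

Execution result:
name | avg_quantity
Keyboard | 2.50
Microphone | 3.00
Printer | 4.50
Speaker | 4.17
Webcam | 3.00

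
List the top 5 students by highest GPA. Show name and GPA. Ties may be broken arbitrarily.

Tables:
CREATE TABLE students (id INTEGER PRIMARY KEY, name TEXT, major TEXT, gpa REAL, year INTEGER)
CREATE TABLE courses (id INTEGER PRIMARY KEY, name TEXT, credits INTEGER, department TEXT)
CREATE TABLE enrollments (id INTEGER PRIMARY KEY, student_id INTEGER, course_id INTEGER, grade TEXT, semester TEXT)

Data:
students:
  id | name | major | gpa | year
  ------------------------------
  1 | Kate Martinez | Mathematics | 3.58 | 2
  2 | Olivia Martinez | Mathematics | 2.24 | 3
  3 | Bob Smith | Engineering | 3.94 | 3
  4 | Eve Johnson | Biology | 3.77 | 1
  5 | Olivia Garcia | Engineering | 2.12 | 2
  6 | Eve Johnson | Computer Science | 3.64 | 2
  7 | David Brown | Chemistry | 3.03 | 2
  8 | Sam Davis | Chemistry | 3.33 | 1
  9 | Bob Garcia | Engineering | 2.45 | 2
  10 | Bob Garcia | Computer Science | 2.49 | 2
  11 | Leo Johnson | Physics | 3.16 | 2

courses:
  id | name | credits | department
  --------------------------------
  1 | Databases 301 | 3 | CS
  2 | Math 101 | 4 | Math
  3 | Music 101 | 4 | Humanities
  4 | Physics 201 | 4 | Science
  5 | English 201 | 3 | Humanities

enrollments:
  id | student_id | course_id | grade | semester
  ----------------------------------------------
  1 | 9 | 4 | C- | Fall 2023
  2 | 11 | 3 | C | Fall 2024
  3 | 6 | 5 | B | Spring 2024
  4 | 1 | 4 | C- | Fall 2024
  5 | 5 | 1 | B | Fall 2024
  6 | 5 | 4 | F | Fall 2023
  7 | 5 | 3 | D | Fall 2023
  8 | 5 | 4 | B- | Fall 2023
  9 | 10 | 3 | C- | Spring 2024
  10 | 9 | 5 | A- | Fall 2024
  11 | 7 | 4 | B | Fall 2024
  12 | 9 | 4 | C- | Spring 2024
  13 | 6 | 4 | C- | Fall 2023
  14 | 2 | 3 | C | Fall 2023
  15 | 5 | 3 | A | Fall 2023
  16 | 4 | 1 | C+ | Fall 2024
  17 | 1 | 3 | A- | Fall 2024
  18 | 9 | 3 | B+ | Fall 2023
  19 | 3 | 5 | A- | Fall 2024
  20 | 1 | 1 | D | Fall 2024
SELECT name, gpa FROM students ORDER BY gpa DESC LIMIT 5

Execution result:
name | gpa
Bob Smith | 3.94
Eve Johnson | 3.77
Eve Johnson | 3.64
Kate Martinez | 3.58
Sam Davis | 3.33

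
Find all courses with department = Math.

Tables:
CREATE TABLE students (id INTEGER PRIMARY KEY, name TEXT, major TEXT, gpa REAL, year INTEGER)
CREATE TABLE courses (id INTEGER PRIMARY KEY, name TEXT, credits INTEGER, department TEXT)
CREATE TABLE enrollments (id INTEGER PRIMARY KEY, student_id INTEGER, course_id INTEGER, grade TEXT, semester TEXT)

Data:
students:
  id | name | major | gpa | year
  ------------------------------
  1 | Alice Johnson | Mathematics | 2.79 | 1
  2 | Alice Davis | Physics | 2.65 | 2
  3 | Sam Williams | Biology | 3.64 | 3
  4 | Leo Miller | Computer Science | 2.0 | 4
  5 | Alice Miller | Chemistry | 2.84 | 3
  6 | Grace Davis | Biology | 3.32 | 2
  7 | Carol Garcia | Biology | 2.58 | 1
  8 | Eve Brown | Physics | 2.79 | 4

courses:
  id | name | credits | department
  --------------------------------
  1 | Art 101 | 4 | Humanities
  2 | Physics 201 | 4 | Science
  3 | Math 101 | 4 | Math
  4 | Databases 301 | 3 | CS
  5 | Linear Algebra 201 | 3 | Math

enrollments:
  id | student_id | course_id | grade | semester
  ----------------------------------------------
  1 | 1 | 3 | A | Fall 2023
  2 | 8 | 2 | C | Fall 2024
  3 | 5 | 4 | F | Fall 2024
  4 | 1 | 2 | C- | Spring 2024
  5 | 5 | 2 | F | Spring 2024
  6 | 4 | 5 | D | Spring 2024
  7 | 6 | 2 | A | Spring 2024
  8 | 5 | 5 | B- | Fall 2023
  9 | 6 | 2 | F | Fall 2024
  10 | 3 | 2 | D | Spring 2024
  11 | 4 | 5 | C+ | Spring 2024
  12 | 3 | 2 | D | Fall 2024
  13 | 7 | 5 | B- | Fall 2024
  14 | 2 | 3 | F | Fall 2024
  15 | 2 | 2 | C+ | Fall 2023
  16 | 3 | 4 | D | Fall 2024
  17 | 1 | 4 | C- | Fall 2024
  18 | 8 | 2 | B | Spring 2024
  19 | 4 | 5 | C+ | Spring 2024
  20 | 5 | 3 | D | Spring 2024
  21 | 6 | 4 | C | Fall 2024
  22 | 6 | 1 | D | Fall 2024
SELECT name, department FROM courses WHERE department = 'Math'

Execution result:
name | department
Math 101 | Math
Linear Algebra 201 | Math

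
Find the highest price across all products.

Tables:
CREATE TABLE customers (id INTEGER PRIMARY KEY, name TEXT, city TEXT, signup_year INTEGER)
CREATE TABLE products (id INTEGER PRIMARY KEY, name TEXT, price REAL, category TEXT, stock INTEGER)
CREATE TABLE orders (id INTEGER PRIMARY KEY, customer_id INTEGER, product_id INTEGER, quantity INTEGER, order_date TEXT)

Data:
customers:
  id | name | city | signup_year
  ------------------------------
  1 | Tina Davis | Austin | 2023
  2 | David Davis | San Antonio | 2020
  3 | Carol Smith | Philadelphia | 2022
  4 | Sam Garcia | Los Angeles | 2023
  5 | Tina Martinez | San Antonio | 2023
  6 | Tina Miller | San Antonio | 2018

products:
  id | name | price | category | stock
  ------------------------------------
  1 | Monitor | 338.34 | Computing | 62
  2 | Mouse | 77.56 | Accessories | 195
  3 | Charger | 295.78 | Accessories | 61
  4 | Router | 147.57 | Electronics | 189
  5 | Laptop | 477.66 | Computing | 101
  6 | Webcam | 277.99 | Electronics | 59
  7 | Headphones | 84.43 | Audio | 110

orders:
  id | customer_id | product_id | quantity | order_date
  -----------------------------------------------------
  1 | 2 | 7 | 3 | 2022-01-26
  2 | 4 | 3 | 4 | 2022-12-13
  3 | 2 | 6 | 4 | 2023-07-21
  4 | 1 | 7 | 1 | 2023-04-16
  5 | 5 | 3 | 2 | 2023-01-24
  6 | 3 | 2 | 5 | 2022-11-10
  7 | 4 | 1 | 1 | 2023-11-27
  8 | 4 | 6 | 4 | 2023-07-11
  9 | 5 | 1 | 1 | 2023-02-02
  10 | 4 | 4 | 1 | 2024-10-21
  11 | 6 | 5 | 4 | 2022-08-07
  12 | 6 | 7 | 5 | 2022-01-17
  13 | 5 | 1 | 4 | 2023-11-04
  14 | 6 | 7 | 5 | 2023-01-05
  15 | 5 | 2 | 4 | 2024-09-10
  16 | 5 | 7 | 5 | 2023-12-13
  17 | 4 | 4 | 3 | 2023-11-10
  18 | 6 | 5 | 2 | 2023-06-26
SELECT MAX(price) FROM products

Execution result:
477.66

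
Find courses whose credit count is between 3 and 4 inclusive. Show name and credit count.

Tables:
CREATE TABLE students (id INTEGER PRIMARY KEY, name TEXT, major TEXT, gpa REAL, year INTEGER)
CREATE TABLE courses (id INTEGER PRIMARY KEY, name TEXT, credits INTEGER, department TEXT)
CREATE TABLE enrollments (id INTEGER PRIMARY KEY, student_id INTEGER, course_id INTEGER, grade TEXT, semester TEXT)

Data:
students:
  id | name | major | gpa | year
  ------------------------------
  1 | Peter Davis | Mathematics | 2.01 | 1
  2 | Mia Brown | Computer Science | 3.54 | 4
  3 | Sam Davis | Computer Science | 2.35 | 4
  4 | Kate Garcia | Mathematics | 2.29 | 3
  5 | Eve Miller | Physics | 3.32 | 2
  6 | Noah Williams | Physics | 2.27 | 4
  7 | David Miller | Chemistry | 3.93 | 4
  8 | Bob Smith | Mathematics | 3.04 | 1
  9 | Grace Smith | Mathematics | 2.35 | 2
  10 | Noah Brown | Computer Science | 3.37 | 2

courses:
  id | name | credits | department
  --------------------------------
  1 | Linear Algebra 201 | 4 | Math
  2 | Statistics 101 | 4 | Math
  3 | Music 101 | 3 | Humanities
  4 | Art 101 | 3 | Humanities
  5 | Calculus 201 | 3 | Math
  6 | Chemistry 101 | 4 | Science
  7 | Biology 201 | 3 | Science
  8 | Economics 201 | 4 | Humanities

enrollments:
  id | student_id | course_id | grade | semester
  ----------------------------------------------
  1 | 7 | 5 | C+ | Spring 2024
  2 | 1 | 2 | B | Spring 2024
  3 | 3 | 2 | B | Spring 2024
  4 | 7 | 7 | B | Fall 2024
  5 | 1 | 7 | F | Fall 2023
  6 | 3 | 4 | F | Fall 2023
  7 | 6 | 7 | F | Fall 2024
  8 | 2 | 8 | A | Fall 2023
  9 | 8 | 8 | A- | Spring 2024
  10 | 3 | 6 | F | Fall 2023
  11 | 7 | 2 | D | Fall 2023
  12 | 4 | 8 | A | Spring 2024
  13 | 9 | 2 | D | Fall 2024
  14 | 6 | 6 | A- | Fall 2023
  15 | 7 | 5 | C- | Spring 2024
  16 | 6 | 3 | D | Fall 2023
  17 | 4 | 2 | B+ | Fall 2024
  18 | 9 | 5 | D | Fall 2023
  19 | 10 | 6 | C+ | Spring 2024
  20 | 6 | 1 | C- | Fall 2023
SELECT name, credits FROM courses WHERE credits BETWEEN 3 AND 4

Execution result:
name | credits
Linear Algebra 201 | 4
Statistics 101 | 4
Music 101 | 3
Art 101 | 3
Calculus 201 | 3
Chemistry 101 | 4
Biology 201 | 3
Economics 201 | 4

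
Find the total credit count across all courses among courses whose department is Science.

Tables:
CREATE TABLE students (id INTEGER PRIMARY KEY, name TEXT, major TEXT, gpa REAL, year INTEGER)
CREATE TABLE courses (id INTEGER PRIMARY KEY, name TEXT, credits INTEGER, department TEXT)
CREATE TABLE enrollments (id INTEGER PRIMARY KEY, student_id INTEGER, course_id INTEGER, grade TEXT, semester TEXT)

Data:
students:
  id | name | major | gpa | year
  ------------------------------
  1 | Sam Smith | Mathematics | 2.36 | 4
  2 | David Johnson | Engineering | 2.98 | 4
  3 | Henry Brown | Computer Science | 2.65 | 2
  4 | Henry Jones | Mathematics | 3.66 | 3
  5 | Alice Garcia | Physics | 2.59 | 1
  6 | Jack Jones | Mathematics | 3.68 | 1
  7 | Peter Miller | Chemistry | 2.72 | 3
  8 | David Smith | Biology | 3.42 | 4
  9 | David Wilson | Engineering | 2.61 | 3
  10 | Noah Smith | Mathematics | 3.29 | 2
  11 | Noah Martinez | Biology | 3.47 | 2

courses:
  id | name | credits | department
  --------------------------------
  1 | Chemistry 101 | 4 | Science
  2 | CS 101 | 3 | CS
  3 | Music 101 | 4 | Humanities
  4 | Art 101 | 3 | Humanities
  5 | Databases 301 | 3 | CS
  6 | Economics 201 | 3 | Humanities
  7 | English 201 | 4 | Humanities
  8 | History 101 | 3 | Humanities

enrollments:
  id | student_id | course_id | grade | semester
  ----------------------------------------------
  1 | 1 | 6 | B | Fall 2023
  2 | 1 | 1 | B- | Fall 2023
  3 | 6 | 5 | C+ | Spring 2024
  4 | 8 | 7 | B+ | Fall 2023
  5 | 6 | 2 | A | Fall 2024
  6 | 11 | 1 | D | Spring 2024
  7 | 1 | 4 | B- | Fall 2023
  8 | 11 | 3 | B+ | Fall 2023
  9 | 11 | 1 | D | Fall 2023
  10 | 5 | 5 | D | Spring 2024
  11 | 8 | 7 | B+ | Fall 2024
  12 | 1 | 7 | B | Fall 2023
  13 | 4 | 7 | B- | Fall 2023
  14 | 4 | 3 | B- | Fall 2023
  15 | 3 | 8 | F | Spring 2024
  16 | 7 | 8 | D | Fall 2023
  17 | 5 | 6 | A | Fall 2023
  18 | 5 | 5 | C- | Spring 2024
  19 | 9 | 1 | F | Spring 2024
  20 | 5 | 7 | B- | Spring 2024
SELECT SUM(credits) FROM courses WHERE department = 'Science'

Execution result:
4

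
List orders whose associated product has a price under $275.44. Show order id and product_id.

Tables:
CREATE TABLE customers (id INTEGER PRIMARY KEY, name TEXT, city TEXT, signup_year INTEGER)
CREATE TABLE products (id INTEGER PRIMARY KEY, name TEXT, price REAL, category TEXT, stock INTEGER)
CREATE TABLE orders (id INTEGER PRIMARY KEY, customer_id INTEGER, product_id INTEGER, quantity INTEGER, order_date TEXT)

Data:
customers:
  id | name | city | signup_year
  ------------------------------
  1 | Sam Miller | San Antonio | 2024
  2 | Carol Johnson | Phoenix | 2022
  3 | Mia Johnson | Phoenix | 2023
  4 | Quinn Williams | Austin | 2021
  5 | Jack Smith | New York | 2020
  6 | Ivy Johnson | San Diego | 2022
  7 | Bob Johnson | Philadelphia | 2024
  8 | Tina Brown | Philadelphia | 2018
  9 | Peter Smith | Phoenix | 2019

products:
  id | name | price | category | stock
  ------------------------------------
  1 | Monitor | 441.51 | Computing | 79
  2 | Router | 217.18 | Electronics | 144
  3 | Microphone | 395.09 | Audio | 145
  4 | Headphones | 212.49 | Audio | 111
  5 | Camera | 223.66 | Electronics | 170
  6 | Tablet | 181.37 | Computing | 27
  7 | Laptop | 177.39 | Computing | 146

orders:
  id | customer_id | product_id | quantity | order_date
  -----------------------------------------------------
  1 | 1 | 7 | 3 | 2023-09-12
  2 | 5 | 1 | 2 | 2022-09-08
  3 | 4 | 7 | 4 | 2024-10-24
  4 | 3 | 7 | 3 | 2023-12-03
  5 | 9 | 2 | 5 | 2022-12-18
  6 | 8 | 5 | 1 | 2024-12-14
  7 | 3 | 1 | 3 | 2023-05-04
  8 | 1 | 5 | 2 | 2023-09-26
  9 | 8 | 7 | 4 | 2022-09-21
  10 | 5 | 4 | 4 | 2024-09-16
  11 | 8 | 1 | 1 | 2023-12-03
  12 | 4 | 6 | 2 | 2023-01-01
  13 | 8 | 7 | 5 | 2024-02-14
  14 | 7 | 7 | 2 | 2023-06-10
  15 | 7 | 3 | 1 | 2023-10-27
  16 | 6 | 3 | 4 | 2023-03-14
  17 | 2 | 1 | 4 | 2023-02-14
SELECT id, product_id FROM orders WHERE product_id IN (SELECT id FROM products WHERE price < 275.44)

Execution result:
id | product_id
1 | 7
3 | 7
4 | 7
5 | 2
6 | 5
8 | 5
9 | 7
10 | 4
12 | 6
13 | 7
14 | 7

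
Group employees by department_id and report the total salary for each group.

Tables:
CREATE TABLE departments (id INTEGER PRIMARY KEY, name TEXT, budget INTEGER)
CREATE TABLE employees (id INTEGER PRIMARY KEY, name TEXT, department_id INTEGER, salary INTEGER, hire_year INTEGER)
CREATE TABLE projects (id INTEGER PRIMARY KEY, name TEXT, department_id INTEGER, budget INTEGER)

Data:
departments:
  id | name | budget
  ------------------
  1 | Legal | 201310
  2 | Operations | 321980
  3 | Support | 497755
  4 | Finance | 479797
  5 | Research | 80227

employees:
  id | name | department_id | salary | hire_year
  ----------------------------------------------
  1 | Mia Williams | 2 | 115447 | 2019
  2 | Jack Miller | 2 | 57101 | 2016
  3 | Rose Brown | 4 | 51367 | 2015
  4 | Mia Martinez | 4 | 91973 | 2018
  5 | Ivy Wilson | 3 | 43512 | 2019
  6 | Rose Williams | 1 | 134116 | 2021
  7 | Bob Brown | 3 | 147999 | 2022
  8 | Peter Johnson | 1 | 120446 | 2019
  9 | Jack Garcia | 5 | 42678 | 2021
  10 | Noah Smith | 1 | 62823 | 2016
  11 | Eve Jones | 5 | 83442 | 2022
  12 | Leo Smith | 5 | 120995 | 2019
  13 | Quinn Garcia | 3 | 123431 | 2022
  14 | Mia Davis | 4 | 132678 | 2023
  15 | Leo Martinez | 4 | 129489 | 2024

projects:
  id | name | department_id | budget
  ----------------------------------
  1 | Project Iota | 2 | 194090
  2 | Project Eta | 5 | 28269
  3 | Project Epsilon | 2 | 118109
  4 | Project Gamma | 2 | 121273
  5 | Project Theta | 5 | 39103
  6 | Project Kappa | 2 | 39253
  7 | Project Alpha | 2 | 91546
SELECT department_id, SUM(salary) AS sum_salary FROM employees GROUP BY department_id

Execution result:
department_id | sum_salary
1 | 317385
2 | 172548
3 | 314942
4 | 405507
5 | 247115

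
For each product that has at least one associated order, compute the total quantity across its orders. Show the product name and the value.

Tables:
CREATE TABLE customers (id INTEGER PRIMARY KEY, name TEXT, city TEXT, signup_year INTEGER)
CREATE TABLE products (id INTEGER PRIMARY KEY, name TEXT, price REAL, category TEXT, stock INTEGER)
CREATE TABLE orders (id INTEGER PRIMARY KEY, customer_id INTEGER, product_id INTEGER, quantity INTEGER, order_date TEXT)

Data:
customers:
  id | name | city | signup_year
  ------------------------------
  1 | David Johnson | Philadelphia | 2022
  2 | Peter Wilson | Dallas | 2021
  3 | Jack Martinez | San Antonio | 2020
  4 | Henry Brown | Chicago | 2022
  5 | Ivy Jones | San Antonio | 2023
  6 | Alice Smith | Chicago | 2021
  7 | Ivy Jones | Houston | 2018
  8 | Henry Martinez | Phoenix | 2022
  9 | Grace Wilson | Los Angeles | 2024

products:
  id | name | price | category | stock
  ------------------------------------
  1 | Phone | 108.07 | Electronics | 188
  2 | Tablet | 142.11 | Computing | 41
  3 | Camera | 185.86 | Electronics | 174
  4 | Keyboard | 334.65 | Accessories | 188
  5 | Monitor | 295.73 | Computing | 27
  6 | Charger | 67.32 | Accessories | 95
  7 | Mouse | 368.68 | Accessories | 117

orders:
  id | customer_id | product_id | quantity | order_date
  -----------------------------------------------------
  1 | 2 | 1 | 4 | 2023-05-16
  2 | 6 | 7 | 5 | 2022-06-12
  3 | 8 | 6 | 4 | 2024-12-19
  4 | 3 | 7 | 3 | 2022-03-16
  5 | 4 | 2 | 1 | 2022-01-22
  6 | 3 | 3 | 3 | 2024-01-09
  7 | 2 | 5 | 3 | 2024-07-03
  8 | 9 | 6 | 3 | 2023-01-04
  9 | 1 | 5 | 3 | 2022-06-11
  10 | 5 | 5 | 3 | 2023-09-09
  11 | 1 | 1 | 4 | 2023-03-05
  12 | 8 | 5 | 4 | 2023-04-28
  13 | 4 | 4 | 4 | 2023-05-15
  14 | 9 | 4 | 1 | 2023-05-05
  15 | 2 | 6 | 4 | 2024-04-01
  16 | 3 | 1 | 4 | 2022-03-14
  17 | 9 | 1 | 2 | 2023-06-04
SELECT p.name, SUM(c.quantity) AS sum_quantity FROM orders c JOIN products p ON c.product_id = p.id GROUP BY p.id, p.name

Execution result:
name | sum_quantity
Phone | 14
Tablet | 1
Camera | 3
Keyboard | 5
Monitor | 13
Charger | 11
Mouse | 8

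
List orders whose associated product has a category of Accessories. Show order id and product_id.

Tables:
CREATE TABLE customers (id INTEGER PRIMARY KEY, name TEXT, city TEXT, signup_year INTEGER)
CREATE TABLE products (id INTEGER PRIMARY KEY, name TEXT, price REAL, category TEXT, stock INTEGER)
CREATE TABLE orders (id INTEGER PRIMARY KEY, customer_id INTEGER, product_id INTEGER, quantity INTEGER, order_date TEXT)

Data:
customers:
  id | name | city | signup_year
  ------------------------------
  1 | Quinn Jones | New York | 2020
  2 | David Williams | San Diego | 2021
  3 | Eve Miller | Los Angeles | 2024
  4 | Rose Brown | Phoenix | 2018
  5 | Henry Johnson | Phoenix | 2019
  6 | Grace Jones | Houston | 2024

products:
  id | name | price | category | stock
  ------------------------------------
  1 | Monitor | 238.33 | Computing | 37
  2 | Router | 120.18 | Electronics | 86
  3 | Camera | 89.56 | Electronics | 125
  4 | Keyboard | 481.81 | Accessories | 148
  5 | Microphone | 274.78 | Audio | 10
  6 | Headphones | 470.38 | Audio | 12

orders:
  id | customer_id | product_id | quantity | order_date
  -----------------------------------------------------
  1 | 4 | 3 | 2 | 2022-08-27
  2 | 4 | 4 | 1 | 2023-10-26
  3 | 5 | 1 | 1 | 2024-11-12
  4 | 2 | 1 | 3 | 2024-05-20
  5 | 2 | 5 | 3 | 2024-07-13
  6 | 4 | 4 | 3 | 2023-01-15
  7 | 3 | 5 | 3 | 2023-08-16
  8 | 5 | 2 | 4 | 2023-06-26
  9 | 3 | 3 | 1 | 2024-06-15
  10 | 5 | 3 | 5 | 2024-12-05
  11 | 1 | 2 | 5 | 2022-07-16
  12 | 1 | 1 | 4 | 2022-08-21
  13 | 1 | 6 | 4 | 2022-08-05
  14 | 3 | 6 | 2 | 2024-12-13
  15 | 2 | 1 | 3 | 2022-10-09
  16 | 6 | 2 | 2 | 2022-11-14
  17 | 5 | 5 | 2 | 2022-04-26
SELECT id, product_id FROM orders WHERE product_id IN (SELECT id FROM products WHERE category = 'Accessories')

Execution result:
id | product_id
2 | 4
6 | 4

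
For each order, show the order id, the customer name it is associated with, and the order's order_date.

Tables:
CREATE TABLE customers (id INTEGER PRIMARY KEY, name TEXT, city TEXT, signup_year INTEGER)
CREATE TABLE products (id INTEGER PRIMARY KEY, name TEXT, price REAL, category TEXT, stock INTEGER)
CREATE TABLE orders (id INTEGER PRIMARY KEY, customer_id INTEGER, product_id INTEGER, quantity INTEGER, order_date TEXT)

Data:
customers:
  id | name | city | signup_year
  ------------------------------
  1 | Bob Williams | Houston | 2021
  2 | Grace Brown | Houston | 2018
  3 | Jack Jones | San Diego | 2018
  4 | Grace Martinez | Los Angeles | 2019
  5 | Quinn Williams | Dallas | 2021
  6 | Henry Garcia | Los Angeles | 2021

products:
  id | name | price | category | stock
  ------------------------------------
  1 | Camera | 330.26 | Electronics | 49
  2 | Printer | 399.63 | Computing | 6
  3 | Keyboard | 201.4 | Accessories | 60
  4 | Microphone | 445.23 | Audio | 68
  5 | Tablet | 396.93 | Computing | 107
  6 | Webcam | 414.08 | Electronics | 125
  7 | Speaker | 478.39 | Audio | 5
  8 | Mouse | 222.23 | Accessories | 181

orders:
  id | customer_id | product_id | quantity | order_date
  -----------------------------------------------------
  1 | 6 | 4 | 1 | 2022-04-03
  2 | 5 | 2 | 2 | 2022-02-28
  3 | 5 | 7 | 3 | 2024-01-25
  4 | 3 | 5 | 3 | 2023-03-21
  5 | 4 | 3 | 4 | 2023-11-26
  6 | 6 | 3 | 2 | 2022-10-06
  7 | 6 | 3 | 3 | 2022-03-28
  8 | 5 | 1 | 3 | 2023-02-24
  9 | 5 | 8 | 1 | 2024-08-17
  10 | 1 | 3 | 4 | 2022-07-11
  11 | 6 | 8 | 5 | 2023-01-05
SELECT c.id, p.name AS customer, c.order_date FROM orders c JOIN customers p ON c.customer_id = p.id

Execution result:
id | customer | order_date
1 | Henry Garcia | 2022-04-03
2 | Quinn Williams | 2022-02-28
3 | Quinn Williams | 2024-01-25
4 | Jack Jones | 2023-03-21
5 | Grace Martinez | 2023-11-26
6 | Henry Garcia | 2022-10-06
7 | Henry Garcia | 2022-03-28
8 | Quinn Williams | 2023-02-24
9 | Quinn Williams | 2024-08-17
10 | Bob Williams | 2022-07-11
11 | Henry Garcia | 2023-01-05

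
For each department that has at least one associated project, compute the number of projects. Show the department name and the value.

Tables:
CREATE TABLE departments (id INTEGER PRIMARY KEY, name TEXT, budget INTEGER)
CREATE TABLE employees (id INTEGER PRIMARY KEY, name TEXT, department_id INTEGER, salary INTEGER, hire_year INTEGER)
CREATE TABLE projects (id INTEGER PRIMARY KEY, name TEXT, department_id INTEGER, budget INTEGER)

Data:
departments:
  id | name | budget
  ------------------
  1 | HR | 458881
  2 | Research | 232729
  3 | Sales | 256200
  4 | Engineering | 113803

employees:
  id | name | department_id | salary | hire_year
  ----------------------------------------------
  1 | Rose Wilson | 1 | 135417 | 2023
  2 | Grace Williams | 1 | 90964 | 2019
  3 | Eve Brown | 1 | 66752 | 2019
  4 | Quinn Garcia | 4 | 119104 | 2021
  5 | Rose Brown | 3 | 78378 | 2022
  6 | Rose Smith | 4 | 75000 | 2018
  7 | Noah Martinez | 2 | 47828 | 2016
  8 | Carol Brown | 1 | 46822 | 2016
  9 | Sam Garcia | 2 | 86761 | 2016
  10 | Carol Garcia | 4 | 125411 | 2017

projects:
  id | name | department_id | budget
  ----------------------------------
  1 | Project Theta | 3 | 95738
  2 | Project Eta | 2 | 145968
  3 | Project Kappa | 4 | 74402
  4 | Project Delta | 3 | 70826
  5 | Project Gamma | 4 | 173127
SELECT p.name, COUNT(*) AS n FROM projects c JOIN departments p ON c.department_id = p.id GROUP BY p.id, p.name

Execution result:
name | n
Research | 1
Sales | 2
Engineering | 2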